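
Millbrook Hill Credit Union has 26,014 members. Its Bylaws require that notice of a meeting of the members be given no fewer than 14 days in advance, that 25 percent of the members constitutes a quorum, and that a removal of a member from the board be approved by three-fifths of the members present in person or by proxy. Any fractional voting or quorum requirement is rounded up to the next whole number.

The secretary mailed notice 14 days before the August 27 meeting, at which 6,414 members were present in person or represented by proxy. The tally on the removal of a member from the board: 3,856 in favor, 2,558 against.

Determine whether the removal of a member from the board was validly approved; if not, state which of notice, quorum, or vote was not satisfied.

Invalid — quorum requirement not satisfied.

Notice: 14 days given; 14 required. Satisfied.
Quorum: 25% of 26,014 = 6,503.50, rounded up to 6,504; 6,414 present. Not satisfied.
Vote: requires three-fifths of those present (6,414); 3/5 of 6414 = 3848.40, rounded up to 3849, so 3,849 needed; 3,856 in favor. Satisfied.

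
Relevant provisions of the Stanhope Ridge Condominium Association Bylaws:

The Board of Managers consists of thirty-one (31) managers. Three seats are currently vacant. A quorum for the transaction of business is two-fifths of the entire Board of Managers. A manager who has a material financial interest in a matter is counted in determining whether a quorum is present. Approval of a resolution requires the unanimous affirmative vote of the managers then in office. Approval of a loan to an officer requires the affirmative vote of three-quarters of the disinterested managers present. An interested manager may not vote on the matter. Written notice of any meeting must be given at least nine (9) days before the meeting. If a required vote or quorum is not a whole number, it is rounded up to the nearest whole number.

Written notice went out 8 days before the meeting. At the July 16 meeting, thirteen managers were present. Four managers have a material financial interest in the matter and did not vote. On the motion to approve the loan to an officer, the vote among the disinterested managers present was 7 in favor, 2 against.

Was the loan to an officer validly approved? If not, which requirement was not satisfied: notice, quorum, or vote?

Invalid — notice requirement not satisfied.

Notice: 8 days given; 9 required (8 < 9). Not satisfied.
Quorum: 13 present (interested managers count toward quorum); quorum is 13. Satisfied.
Vote: the loan to an officer requires three-fourths of the disinterested managers present (13 − 4 = 9). 3/4 of 9 = 6.75, rounded up to 7, so 7 affirmative votes are needed; 7 voted in favor. Satisfied.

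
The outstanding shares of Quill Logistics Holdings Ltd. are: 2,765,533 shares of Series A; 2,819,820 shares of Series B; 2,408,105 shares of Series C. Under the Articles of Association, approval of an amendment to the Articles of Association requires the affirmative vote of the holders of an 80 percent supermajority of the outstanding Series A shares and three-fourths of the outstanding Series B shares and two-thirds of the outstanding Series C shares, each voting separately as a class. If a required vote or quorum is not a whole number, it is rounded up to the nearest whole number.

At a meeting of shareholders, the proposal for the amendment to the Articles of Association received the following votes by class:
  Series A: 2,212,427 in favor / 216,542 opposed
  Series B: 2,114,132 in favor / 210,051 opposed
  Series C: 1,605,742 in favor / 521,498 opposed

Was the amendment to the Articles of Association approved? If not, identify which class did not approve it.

Not approved — the Series B shares did not give the required vote.

Series A: 4/5 of 2765533 = 2212426.40, rounded up to 2212427; 2,212,427 required, 2,212,427 in favor — approved.
Series B: 3/4 of 2819820 = 2114865; 2,114,865 required, 2,114,132 in favor — not approved.
Series C: 2/3 of 2408105 = 1605403.33, rounded up to 1605404; 1,605,404 required, 1,605,742 in favor — approved.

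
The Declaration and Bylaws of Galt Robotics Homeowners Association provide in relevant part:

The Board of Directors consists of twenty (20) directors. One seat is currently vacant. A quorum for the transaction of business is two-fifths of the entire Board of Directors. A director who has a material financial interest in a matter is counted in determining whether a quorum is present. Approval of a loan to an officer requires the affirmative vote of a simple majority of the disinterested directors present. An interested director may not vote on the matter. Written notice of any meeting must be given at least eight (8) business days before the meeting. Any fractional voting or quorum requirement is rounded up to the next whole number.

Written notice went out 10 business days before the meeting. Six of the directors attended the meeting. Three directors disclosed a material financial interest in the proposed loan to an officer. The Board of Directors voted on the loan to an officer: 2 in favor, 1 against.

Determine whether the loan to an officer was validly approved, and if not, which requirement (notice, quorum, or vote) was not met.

Notice: 10 business days given; 8 required (10 ≥ 8). Satisfied.
Quorum: 6 present (interested directors count toward quorum); quorum is 8. Not satisfied.
Vote: the loan to an officer requires a majority of the disinterested directors present (6 − 3 = 3). A majority of 3 is 2, so 2 affirmative votes are needed; 2 voted in favor. Satisfied. (Moot — without a quorum no business can be validly transacted.)

Invalid — quorum requirement not satisfied.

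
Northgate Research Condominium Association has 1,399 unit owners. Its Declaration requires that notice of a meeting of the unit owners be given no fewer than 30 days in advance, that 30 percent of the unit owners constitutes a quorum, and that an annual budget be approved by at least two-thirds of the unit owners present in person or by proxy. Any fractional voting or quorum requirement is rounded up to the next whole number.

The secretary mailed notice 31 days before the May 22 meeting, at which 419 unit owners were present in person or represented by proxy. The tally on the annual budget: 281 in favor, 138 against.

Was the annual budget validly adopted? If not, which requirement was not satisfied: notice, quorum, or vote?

Invalid — quorum requirement not satisfied.

Notice: 31 days given; 30 required. Satisfied.
Quorum: 30% of 1,399 = 419.70, rounded up to 420; 419 present. Not satisfied.
Vote: requires two-thirds of those present (419); 2/3 of 419 = 279.33, rounded up to 280, so 280 needed; 281 in favor. Satisfied.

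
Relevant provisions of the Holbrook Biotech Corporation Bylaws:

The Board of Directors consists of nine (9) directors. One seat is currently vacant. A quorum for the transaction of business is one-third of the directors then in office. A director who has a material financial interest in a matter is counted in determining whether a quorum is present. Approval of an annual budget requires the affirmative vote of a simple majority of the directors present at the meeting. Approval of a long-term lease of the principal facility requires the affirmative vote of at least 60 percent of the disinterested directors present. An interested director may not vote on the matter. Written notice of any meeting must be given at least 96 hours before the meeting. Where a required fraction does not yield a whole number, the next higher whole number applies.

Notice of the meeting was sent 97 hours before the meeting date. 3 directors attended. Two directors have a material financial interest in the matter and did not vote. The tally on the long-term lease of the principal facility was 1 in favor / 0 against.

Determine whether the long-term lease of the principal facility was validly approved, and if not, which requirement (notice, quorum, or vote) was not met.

Notice: 97 hours given; 96 required (97 ≥ 96). Satisfied.
Quorum: 3 present (interested directors count toward quorum); quorum is 3. Satisfied.
Vote: the long-term lease of the principal facility requires three-fifths of the disinterested directors present (3 − 2 = 1). 3/5 of 1 = 0.60, rounded up to 1, so 1 affirmative vote is needed; 1 voted in favor. Satisfied.

Valid — all requirements satisfied.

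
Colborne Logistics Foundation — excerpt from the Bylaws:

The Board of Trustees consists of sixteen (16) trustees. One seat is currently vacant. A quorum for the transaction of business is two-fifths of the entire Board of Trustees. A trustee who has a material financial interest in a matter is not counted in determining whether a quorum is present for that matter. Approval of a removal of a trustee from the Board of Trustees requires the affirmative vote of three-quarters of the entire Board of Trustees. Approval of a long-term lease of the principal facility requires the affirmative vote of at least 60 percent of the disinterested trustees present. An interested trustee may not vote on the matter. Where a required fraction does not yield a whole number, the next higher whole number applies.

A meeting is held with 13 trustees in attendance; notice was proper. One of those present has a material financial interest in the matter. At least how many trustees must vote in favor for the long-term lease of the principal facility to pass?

The long-term lease of the principal facility requires three-fifths of the disinterested trustees present (13 − 1 = 12).
3/5 of 12 = 7.20, rounded up to 8.

8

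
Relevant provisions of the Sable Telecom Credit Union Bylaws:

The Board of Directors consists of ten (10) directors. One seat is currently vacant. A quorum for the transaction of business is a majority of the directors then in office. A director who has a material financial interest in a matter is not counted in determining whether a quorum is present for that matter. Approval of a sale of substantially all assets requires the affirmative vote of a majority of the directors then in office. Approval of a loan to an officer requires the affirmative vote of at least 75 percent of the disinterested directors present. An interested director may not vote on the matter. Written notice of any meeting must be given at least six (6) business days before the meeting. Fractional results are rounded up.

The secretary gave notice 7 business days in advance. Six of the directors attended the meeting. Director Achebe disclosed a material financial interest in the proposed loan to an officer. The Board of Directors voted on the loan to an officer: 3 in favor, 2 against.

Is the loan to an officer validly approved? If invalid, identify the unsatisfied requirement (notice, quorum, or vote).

Invalid — vote requirement not satisfied.

Notice: 7 business days given; 6 required (7 ≥ 6). Satisfied.
Quorum: 6 present, but the 1 interested director does not count, leaving 5. Quorum is 5. Satisfied.
Vote: the loan to an officer requires three-fourths of the disinterested directors present (6 − 1 = 5). 3/4 of 5 = 3.75, rounded up to 4, so 4 affirmative votes are needed; 3 voted in favor. Not satisfied.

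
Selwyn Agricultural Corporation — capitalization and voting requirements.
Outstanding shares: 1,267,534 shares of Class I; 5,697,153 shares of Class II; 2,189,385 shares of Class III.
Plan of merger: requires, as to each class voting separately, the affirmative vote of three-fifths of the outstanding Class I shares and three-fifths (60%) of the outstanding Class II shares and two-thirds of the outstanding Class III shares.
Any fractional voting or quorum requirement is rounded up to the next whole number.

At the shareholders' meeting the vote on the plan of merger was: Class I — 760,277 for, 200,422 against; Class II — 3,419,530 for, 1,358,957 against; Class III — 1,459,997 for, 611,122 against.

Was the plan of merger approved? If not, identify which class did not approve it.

Not approved — the Class I shares did not give the required vote.

Class I: 3/5 of 1267534 = 760520.40, rounded up to 760521; 760,521 required, 760,277 in favor — not approved.
Class II: 3/5 of 5697153 = 3418291.80, rounded up to 3418292; 3,418,292 required, 3,419,530 in favor — approved.
Class III: 2/3 of 2189385 = 1459590; 1,459,590 required, 1,459,997 in favor — approved.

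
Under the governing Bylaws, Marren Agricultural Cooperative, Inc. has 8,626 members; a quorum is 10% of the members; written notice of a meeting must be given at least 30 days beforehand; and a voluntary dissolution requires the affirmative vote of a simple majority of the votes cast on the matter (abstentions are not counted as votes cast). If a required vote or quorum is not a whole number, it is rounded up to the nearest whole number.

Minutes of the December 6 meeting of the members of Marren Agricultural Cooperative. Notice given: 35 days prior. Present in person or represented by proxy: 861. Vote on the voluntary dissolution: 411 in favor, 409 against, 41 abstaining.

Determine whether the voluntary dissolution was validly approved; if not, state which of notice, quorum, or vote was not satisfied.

Invalid — quorum requirement not satisfied.

Notice: 35 days given; 30 required. Satisfied.
Quorum: 10% of 8,626 = 862.60, rounded up to 863; 861 present. Not satisfied.
Vote: requires a majority of the votes cast (861 − 41 abstaining = 820); a majority of 820 is 411, so 411 needed; 411 in favor. Satisfied.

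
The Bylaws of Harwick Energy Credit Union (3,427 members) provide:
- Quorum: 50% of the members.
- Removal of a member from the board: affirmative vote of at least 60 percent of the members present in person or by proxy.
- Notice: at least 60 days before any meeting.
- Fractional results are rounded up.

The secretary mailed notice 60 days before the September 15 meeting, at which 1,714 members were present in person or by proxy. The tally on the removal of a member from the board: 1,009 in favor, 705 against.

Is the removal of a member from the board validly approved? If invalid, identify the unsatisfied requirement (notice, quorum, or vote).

Notice: 60 days given; 60 required. Satisfied.
Quorum: 50% of 3,427 = 1,713.50, rounded up to 1,714; 1,714 present. Satisfied.
Vote: requires three-fifths of those present (1,714); 3/5 of 1714 = 1028.40, rounded up to 1029, so 1,029 needed; 1,009 in favor. Not satisfied.

Invalid — vote requirement not satisfied.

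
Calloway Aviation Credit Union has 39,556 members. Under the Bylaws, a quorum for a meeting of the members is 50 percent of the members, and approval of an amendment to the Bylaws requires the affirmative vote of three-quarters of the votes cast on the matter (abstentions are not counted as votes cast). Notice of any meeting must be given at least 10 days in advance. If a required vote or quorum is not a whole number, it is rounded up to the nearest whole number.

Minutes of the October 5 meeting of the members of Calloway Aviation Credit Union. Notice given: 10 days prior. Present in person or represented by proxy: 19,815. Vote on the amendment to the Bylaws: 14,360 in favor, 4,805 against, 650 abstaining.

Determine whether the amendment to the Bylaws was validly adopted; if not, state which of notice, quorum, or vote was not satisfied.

Invalid — vote requirement not satisfied.

Notice: 10 days given; 10 required. Satisfied.
Quorum: 50% of 39,556 = 19,778; 19,815 present. Satisfied.
Vote: requires three-fourths of the votes cast (19,815 − 650 abstaining = 19,165); 3/4 of 19165 = 14373.75, rounded up to 14374, so 14,374 needed; 14,360 in favor. Not satisfied.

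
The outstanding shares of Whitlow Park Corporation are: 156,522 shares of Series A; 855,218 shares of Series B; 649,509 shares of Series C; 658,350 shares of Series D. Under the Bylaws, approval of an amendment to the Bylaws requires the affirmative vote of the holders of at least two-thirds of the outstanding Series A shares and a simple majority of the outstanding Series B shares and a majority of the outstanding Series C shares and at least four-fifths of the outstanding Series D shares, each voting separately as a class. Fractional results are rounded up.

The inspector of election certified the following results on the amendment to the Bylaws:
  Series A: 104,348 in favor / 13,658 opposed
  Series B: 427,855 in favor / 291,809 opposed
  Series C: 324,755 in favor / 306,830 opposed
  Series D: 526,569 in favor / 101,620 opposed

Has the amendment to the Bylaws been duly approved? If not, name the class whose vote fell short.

Not approved — the Series D shares did not give the required vote.

Series A: 2/3 of 156522 = 104348; 104,348 required, 104,348 in favor — approved.
Series B: a majority of 855218 is 427610; 427,610 required, 427,855 in favor — approved.
Series C: a majority of 649509 is 324755; 324,755 required, 324,755 in favor — approved.
Series D: 4/5 of 658350 = 526680; 526,680 required, 526,569 in favor — not approved.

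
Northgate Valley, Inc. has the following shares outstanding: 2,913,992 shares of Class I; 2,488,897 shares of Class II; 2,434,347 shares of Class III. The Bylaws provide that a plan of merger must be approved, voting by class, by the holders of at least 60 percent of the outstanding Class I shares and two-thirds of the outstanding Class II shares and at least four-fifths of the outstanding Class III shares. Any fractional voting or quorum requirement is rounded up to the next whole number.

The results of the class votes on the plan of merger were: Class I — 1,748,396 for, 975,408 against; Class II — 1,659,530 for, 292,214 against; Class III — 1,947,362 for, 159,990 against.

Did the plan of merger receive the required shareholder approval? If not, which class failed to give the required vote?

Class I: 3/5 of 2913992 = 1748395.20, rounded up to 1748396; 1,748,396 required, 1,748,396 in favor — approved.
Class II: 2/3 of 2488897 = 1659264.67, rounded up to 1659265; 1,659,265 required, 1,659,530 in favor — approved.
Class III: 4/5 of 2434347 = 1947477.60, rounded up to 1947478; 1,947,478 required, 1,947,362 in favor — not approved.

Not approved — the Class III shares did not give the required vote.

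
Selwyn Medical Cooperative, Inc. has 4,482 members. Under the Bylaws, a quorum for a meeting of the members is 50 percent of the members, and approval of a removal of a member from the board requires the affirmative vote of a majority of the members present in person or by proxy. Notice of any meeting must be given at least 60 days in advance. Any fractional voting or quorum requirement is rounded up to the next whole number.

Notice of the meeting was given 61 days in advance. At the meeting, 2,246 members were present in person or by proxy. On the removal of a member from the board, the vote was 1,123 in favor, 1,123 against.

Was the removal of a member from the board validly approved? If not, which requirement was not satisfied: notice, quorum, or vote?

Notice: 61 days given; 60 required. Satisfied.
Quorum: 50% of 4,482 = 2,241; 2,246 present. Satisfied.
Vote: requires a majority of those present (2,246); a majority of 2246 is 1124, so 1,124 needed; 1,123 in favor. Not satisfied.

Invalid — vote requirement not satisfied.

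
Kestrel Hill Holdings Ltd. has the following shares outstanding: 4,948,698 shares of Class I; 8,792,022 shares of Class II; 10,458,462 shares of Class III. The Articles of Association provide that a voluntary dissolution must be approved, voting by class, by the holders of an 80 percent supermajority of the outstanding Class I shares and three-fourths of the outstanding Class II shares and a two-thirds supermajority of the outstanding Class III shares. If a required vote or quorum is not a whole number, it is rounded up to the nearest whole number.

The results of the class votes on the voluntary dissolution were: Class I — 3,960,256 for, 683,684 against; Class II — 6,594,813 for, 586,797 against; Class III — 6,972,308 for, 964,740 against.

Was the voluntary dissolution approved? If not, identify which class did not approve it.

Class I: 4/5 of 4948698 = 3958958.40, rounded up to 3958959; 3,958,959 required, 3,960,256 in favor — approved.
Class II: 3/4 of 8792022 = 6594016.50, rounded up to 6594017; 6,594,017 required, 6,594,813 in favor — approved.
Class III: 2/3 of 10458462 = 6972308; 6,972,308 required, 6,972,308 in favor — approved.

Approved — every class gave the required vote.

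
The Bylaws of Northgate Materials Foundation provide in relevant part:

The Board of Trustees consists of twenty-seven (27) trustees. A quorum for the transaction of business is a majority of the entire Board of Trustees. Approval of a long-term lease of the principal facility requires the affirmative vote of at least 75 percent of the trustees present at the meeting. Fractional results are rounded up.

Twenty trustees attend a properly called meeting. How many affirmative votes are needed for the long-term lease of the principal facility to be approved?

15

The long-term lease of the principal facility requires three-fourths of the trustees present (20).
3/4 of 20 = 15.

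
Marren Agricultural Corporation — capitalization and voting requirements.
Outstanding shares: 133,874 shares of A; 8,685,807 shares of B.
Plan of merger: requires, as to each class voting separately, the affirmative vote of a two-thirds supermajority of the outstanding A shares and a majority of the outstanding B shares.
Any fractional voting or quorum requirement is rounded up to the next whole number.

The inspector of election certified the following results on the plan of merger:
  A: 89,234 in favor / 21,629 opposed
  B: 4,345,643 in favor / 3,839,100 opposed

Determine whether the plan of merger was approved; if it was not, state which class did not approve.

A: 2/3 of 133874 = 89249.33, rounded up to 89250; 89,250 required, 89,234 in favor — not approved.
B: a majority of 8685807 is 4342904; 4,342,904 required, 4,345,643 in favor — approved.

Not approved — the A shares did not give the required vote.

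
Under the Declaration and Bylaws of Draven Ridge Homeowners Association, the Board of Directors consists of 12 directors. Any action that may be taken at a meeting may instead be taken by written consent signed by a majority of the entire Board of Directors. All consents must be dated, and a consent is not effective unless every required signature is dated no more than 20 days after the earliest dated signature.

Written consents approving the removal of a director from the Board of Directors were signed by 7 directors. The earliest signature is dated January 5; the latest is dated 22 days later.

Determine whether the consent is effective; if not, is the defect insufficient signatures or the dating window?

Not effective — dating-window requirement not satisfied.

Signatures required: a majority of 12 — a majority of 12 is 7, so 7 needed; 7 signed. Sufficient.
Dating window: the latest signature is 22 days after the earliest; the limit is 20 days. Outside the window.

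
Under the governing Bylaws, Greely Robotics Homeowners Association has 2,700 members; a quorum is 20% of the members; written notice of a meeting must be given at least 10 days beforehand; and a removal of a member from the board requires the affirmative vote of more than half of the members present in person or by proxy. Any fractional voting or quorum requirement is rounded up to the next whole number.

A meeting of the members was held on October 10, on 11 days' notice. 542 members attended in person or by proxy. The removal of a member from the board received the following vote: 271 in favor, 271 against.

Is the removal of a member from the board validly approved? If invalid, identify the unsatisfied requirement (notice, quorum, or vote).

Invalid — vote requirement not satisfied.

Notice: 11 days given; 10 required. Satisfied.
Quorum: 20% of 2,700 = 540; 542 present. Satisfied.
Vote: requires a majority of those present (542); a majority of 542 is 272, so 272 needed; 271 in favor. Not satisfied.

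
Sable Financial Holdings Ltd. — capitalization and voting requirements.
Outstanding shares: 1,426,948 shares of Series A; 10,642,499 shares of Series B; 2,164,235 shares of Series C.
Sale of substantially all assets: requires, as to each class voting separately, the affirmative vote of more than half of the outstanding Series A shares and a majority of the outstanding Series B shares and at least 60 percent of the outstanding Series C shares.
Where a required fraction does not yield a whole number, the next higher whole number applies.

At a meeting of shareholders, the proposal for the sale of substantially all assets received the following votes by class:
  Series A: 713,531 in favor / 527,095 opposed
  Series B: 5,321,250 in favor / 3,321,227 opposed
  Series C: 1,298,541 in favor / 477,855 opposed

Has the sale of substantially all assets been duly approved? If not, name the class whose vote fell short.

Series A: a majority of 1426948 is 713475; 713,475 required, 713,531 in favor — approved.
Series B: a majority of 10642499 is 5321250; 5,321,250 required, 5,321,250 in favor — approved.
Series C: 3/5 of 2164235 = 1298541; 1,298,541 required, 1,298,541 in favor — approved.

Approved — every class gave the required vote.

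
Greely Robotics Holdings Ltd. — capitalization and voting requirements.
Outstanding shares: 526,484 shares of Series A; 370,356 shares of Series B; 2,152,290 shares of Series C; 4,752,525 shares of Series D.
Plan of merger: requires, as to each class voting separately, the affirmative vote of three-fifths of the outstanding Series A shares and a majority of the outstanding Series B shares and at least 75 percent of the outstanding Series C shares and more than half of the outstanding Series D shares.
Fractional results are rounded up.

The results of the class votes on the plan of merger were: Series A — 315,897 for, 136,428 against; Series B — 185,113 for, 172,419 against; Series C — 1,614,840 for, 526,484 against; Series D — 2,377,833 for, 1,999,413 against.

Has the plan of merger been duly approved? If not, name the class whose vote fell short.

Series A: 3/5 of 526484 = 315890.40, rounded up to 315891; 315,891 required, 315,897 in favor — approved.
Series B: a majority of 370356 is 185179; 185,179 required, 185,113 in favor — not approved.
Series C: 3/4 of 2152290 = 1614217.50, rounded up to 1614218; 1,614,218 required, 1,614,840 in favor — approved.
Series D: a majority of 4752525 is 2376263; 2,376,263 required, 2,377,833 in favor — approved.

Not approved — the Series B shares did not give the required vote.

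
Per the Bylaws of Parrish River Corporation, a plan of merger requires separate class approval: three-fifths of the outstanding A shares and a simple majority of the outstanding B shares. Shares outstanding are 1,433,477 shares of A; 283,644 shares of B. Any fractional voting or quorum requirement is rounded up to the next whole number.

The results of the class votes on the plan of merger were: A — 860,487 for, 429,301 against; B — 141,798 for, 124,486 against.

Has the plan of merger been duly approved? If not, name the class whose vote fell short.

A: 3/5 of 1433477 = 860086.20, rounded up to 860087; 860,087 required, 860,487 in favor — approved.
B: a majority of 283644 is 141823; 141,823 required, 141,798 in favor — not approved.

Not approved — the B shares did not give the required vote.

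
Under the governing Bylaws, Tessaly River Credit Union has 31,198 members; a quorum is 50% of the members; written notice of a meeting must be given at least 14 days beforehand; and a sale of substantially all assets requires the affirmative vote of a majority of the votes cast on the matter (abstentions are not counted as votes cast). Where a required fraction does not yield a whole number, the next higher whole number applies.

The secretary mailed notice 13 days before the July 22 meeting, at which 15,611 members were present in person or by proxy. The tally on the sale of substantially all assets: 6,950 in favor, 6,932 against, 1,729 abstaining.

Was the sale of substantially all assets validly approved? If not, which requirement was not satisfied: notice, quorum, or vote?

Invalid — notice requirement not satisfied.

Notice: 13 days given; 14 required. Not satisfied.
Quorum: 50% of 31,198 = 15,599; 15,611 present. Satisfied.
Vote: requires a majority of the votes cast (15,611 − 1,729 abstaining = 13,882); a majority of 13882 is 6942, so 6,942 needed; 6,950 in favor. Satisfied.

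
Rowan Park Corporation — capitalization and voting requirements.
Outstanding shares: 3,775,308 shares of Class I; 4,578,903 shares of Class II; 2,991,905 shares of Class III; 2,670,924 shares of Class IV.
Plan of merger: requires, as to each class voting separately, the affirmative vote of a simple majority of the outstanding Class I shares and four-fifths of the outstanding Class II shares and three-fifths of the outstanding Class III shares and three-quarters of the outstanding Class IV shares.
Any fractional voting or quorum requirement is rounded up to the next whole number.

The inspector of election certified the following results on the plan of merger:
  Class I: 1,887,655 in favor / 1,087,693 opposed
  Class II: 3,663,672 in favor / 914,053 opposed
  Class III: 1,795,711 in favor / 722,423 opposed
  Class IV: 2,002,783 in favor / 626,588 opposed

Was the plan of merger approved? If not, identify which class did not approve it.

Class I: a majority of 3775308 is 1887655; 1,887,655 required, 1,887,655 in favor — approved.
Class II: 4/5 of 4578903 = 3663122.40, rounded up to 3663123; 3,663,123 required, 3,663,672 in favor — approved.
Class III: 3/5 of 2991905 = 1795143; 1,795,143 required, 1,795,711 in favor — approved.
Class IV: 3/4 of 2670924 = 2003193; 2,003,193 required, 2,002,783 in favor — not approved.

Not approved — the Class IV shares did not give the required vote.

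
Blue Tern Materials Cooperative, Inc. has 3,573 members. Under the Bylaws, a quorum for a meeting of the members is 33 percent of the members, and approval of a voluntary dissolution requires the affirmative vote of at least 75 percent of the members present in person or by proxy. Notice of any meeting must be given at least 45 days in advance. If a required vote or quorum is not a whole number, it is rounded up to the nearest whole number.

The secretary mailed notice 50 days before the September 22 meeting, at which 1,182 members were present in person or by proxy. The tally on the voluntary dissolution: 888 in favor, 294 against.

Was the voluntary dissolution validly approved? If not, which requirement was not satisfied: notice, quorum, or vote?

Valid — all requirements satisfied.

Notice: 50 days given; 45 required. Satisfied.
Quorum: 33% of 3,573 = 1,179.09, rounded up to 1,180; 1,182 present. Satisfied.
Vote: requires three-fourths of those present (1,182); 3/4 of 1182 = 886.50, rounded up to 887, so 887 needed; 888 in favor. Satisfied.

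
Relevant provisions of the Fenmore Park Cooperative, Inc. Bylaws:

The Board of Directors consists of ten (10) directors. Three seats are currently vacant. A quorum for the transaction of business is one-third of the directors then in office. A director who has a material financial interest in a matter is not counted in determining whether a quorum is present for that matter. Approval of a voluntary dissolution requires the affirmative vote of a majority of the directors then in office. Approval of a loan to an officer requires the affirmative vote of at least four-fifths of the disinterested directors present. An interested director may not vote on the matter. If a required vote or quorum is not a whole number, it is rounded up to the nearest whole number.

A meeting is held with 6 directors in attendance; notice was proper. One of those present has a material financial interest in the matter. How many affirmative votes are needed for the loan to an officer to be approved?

The loan to an officer requires four-fifths of the disinterested directors present (6 − 1 = 5).
4/5 of 5 = 4.

4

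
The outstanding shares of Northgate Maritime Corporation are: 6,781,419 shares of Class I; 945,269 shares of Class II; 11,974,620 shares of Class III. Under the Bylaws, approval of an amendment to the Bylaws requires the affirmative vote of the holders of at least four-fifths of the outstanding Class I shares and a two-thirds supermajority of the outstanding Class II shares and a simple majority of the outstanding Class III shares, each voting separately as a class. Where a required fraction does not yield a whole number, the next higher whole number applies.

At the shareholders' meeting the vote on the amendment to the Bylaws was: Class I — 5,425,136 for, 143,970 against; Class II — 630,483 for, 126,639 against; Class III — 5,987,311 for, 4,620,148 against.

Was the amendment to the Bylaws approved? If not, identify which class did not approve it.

Approved — every class gave the required vote.

Class I: 4/5 of 6781419 = 5425135.20, rounded up to 5425136; 5,425,136 required, 5,425,136 in favor — approved.
Class II: 2/3 of 945269 = 630179.33, rounded up to 630180; 630,180 required, 630,483 in favor — approved.
Class III: a majority of 11974620 is 5987311; 5,987,311 required, 5,987,311 in favor — approved.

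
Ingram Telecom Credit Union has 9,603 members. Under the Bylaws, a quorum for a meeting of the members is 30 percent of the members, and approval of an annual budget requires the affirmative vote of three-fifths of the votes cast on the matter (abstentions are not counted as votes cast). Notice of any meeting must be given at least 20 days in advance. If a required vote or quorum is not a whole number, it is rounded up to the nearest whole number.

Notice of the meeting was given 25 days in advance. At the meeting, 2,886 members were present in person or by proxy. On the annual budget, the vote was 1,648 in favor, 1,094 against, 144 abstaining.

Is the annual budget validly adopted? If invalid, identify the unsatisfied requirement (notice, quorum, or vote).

Valid — all requirements satisfied.

Notice: 25 days given; 20 required. Satisfied.
Quorum: 30% of 9,603 = 2,880.90, rounded up to 2,881; 2,886 present. Satisfied.
Vote: requires three-fifths of the votes cast (2,886 − 144 abstaining = 2,742); 3/5 of 2742 = 1645.20, rounded up to 1646, so 1,646 needed; 1,648 in favor. Satisfied.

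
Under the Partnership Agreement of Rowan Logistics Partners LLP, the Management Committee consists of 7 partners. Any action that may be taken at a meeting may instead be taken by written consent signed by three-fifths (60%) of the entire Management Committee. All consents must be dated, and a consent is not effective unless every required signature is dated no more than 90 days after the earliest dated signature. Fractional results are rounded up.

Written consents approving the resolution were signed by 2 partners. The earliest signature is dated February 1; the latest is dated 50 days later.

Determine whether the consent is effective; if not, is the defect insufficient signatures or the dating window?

Not effective — insufficient signatures.

Signatures required: three-fifths (60%) of 7 — 3/5 of 7 = 4.20, rounded up to 5, so 5 needed; 2 signed. Insufficient.
Dating window: the latest signature is 50 days after the earliest; the limit is 90 days. Within the window.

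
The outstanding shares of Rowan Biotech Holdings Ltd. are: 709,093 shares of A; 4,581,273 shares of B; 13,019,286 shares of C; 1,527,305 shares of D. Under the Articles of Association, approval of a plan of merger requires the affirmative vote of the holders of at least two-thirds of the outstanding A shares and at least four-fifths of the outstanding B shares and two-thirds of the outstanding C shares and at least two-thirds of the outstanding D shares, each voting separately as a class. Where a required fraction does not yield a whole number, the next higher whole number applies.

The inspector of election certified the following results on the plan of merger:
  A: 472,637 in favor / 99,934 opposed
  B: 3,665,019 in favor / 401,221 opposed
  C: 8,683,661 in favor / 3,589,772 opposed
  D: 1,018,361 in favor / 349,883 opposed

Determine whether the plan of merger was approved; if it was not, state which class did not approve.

Not approved — the A shares did not give the required vote.

A: 2/3 of 709093 = 472728.67, rounded up to 472729; 472,729 required, 472,637 in favor — not approved.
B: 4/5 of 4581273 = 3665018.40, rounded up to 3665019; 3,665,019 required, 3,665,019 in favor — approved.
C: 2/3 of 13019286 = 8679524; 8,679,524 required, 8,683,661 in favor — approved.
D: 2/3 of 1527305 = 1018203.33, rounded up to 1018204; 1,018,204 required, 1,018,361 in favor — approved.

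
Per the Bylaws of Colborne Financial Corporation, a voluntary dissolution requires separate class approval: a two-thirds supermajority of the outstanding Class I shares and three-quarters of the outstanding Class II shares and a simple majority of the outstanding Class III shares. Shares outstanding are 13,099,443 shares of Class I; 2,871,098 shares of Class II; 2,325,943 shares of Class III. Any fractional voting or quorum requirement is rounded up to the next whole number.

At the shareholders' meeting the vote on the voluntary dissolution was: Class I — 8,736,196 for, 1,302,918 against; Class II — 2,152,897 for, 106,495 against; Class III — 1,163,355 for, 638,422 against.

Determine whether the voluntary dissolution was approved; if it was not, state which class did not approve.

Not approved — the Class II shares did not give the required vote.

Class I: 2/3 of 13099443 = 8732962; 8,732,962 required, 8,736,196 in favor — approved.
Class II: 3/4 of 2871098 = 2153323.50, rounded up to 2153324; 2,153,324 required, 2,152,897 in favor — not approved.
Class III: a majority of 2325943 is 1162972; 1,162,972 required, 1,163,355 in favor — approved.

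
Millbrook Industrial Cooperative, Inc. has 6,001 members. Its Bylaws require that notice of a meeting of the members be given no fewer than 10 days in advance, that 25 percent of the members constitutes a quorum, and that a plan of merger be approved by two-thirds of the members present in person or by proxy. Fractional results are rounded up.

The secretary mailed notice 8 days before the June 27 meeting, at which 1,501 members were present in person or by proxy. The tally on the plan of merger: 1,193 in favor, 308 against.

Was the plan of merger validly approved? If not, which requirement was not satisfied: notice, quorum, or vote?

Invalid — notice requirement not satisfied.

Notice: 8 days given; 10 required. Not satisfied.
Quorum: 25% of 6,001 = 1,500.25, rounded up to 1,501; 1,501 present. Satisfied.
Vote: requires two-thirds of those present (1,501); 2/3 of 1501 = 1000.67, rounded up to 1001, so 1,001 needed; 1,193 in favor. Satisfied.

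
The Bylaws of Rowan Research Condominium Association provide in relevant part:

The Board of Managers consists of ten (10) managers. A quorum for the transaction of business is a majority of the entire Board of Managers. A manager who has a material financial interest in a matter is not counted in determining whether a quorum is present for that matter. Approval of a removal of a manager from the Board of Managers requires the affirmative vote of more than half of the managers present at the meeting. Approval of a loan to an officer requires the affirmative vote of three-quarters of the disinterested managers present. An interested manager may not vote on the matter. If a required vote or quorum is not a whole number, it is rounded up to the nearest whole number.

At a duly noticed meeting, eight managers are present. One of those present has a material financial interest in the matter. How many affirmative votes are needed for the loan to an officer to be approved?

6

The loan to an officer requires three-fourths of the disinterested managers present (8 − 1 = 7).
3/4 of 7 = 5.25, rounded up to 6.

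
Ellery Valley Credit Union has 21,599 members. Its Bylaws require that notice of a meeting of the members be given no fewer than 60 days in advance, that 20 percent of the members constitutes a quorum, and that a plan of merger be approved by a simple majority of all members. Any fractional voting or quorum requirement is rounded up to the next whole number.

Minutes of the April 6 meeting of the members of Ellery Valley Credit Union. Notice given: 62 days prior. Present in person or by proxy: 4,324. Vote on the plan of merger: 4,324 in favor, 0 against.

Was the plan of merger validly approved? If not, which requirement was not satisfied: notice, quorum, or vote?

Notice: 62 days given; 60 required. Satisfied.
Quorum: 20% of 21,599 = 4,319.80, rounded up to 4,320; 4,324 present. Satisfied.
Vote: requires a majority of all members (21,599); a majority of 21599 is 10800, so 10,800 needed; 4,324 in favor. Not satisfied.

Invalid — vote requirement not satisfied.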